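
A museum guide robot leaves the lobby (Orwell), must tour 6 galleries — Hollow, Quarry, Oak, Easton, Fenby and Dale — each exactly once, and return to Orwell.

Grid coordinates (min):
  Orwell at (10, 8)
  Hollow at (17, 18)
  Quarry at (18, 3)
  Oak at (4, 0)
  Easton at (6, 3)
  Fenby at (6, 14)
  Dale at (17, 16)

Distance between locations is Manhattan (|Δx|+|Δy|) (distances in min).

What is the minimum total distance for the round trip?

Shortest round trip = 72 min.

Orwell-Hollow-Quarry-Oak-Easton-Fenby-Dale-Orwell: 17+16+17+5+11+13+15 = 94
Orwell-Hollow-Quarry-Oak-Easton-Dale-Fenby-Orwell: 17+16+17+5+24+13+10 = 102
Orwell-Hollow-Quarry-Oak-Fenby-Easton-Dale-Orwell: 17+16+17+16+11+24+15 = 116
Orwell-Hollow-Quarry-Oak-Fenby-Dale-Easton-Orwell: 17+16+17+16+13+24+9 = 112
Orwell-Hollow-Quarry-Oak-Dale-Easton-Fenby-Orwell: 17+16+17+29+24+11+10 = 124
Orwell-Hollow-Quarry-Oak-Dale-Fenby-Easton-Orwell: 17+16+17+29+13+11+9 = 112
Orwell-Hollow-Quarry-Easton-Oak-Fenby-Dale-Orwell: 17+16+12+5+16+13+15 = 94
Orwell-Hollow-Quarry-Easton-Oak-Dale-Fenby-Orwell: 17+16+12+5+29+13+10 = 102
… (352 more)
Orwell-Oak-Easton-Quarry-Hollow-Dale-Fenby-Orwell: 14+5+12+16+2+13+10 = 72  ← best
The minimum is 72.
One optimal route: Orwell → Oak → Easton → Quarry → Hollow → Dale → Fenby → Orwell (or its reverse).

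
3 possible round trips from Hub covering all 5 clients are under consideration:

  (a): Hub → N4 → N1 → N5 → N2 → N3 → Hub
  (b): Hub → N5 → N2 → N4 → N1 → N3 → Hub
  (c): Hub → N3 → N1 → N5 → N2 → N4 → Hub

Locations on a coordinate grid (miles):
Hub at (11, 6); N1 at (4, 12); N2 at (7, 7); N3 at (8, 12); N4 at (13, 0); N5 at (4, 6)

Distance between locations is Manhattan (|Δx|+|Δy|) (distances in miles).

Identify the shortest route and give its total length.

(a): 8 + 21 + 6 + 4 + 6 + 9 = 54
(b): 7 + 4 + 13 + 21 + 4 + 9 = 58
(c): 9 + 4 + 6 + 4 + 13 + 8 = 44

44 miles — (c) is the shortest.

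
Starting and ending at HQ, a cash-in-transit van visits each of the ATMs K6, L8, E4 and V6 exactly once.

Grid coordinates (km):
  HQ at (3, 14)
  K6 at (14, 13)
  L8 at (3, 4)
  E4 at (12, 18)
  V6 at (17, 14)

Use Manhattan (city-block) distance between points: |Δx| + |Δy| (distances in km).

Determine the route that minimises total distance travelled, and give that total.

There are 12 distinct closed tours to check (reversals are equivalent).
HQ-K6-L8-E4-V6-HQ: 12+20+23+9+14 = 78
HQ-K6-L8-V6-E4-HQ: 12+20+24+9+13 = 78
HQ-K6-E4-L8-V6-HQ: 12+7+23+24+14 = 80
HQ-K6-E4-V6-L8-HQ: 12+7+9+24+10 = 62
HQ-K6-V6-L8-E4-HQ: 12+4+24+23+13 = 76
HQ-K6-V6-E4-L8-HQ: 12+4+9+23+10 = 58
HQ-L8-K6-E4-V6-HQ: 10+20+7+9+14 = 60
HQ-L8-K6-V6-E4-HQ: 10+20+4+9+13 = 56
HQ-L8-E4-K6-V6-HQ: 10+23+7+4+14 = 58
HQ-L8-V6-K6-E4-HQ: 10+24+4+7+13 = 58
HQ-E4-K6-L8-V6-HQ: 13+7+20+24+14 = 78
HQ-E4-L8-K6-V6-HQ: 13+23+20+4+14 = 74
The minimum is 56.
One optimal route: HQ → L8 → K6 → V6 → E4 → HQ (or its reverse).

56 km — the shortest possible round trip.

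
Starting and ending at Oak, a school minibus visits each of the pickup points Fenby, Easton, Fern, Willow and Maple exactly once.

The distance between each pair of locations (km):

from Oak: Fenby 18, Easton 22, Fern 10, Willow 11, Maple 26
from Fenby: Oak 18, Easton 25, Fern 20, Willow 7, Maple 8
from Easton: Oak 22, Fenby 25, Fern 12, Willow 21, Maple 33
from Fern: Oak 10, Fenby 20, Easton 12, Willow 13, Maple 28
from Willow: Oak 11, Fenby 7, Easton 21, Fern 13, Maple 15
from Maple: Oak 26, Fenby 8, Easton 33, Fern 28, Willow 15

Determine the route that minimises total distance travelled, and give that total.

With 5 stops there are 5!/2 = 60 distinct round trips (a route and its reverse cost the same).
Oak-Fenby-Easton-Fern-Willow-Maple-Oak: 18+25+12+13+15+26 = 109
Oak-Fenby-Easton-Fern-Maple-Willow-Oak: 18+25+12+28+15+11 = 109
Oak-Fenby-Easton-Willow-Fern-Maple-Oak: 18+25+21+13+28+26 = 131
Oak-Fenby-Easton-Willow-Maple-Fern-Oak: 18+25+21+15+28+10 = 117
Oak-Fenby-Easton-Maple-Fern-Willow-Oak: 18+25+33+28+13+11 = 128
Oak-Fenby-Easton-Maple-Willow-Fern-Oak: 18+25+33+15+13+10 = 114
Oak-Fenby-Fern-Easton-Willow-Maple-Oak: 18+20+12+21+15+26 = 112
Oak-Fenby-Fern-Easton-Maple-Willow-Oak: 18+20+12+33+15+11 = 109
Oak-Fenby-Fern-Willow-Easton-Maple-Oak: 18+20+13+21+33+26 = 131
Oak-Fenby-Fern-Willow-Maple-Easton-Oak: 18+20+13+15+33+22 = 121
Oak-Fenby-Fern-Maple-Easton-Willow-Oak: 18+20+28+33+21+11 = 131
Oak-Fenby-Fern-Maple-Willow-Easton-Oak: 18+20+28+15+21+22 = 124
Oak-Fenby-Willow-Easton-Fern-Maple-Oak: 18+7+21+12+28+26 = 112
Oak-Fenby-Willow-Easton-Maple-Fern-Oak: 18+7+21+33+28+10 = 117
… (46 more)
Oak-Fern-Easton-Fenby-Maple-Willow-Oak: 10+12+25+8+15+11 = 81  ← best
The minimum is 81.
One optimal route: Oak → Fern → Easton → Fenby → Maple → Willow → Oak (or its reverse).

Shortest round trip = 81 km.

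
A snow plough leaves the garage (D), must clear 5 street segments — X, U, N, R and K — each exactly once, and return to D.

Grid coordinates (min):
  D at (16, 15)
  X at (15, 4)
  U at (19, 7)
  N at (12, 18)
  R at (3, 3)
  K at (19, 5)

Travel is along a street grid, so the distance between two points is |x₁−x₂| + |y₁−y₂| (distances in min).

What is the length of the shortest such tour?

With 5 stops there are 5!/2 = 60 distinct round trips (a route and its reverse cost the same).
D→X→U→N→R→K→D: 12+7+18+24+18+13 = 92
D→X→U→N→K→R→D: 12+7+18+20+18+25 = 100
D→X→U→R→N→K→D: 12+7+20+24+20+13 = 96
D→X→U→R→K→N→D: 12+7+20+18+20+7 = 84
D→X→U→K→N→R→D: 12+7+2+20+24+25 = 90
D→X→U→K→R→N→D: 12+7+2+18+24+7 = 70
D→X→N→U→R→K→D: 12+17+18+20+18+13 = 98
D→X→N→U→K→R→D: 12+17+18+2+18+25 = 92
D→X→N→R→U→K→D: 12+17+24+20+2+13 = 88
D→X→N→R→K→U→D: 12+17+24+18+2+11 = 84
D→X→N→K→U→R→D: 12+17+20+2+20+25 = 96
D→X→N→K→R→U→D: 12+17+20+18+20+11 = 98
D→X→R→U→N→K→D: 12+13+20+18+20+13 = 96
D→X→R→U→K→N→D: 12+13+20+2+20+7 = 74
… (46 more)
D→U→K→X→R→N→D: 11+2+5+13+24+7 = 62  ← best
The minimum is 62.
One optimal route: D → U → K → X → R → N → D (or its reverse).

Minimum total distance: 62 min.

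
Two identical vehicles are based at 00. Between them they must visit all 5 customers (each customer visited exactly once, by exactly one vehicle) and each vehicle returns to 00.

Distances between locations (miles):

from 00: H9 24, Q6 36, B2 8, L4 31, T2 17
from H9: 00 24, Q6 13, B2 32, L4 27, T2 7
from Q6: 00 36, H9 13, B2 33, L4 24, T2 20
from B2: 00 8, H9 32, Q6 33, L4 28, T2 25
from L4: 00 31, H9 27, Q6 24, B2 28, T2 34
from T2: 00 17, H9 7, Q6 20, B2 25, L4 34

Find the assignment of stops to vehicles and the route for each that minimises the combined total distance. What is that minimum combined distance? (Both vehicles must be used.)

Check every non-empty split of the stops between the two vehicles; for each half take its own optimal tour:
  {H9} + {Q6, B2, L4, T2}: 48 + 97 = 145
  {Q6} + {H9, B2, L4, T2}: 72 + 87 = 159
  {H9, Q6} + {B2, L4, T2}: 73 + 87 = 160
  {B2} + {H9, Q6, L4, T2}: 16 + 92 = 108
  {H9, B2} + {Q6, L4, T2}: 64 + 92 = 156
  {Q6, B2} + {H9, L4, T2}: 77 + 82 = 159
  … (15 splits in total)
Best: vehicle 1 00 → B2 → 00 = 16; vehicle 2 00 → L4 → Q6 → H9 → T2 → 00 = 92; combined 108.

Minimum combined distance: 108 miles.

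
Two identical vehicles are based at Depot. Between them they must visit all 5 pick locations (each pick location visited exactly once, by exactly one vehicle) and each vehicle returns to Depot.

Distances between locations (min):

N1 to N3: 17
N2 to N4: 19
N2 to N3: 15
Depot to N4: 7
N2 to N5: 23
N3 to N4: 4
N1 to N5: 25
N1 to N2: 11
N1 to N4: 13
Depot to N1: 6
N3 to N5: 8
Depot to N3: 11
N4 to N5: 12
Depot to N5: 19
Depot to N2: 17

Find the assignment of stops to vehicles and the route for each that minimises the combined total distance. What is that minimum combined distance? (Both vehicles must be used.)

Try each way of splitting the stops between the two vehicles (each non-empty) and, for each split, find the best tour for each vehicle:
  {N1} + {N2, N3, N4, N5}: 12 + 59 = 71
  {N2} + {N1, N3, N4, N5}: 34 + 50 = 84
  {N1, N2} + {N3, N4, N5}: 34 + 38 = 72
  {N3} + {N1, N2, N4, N5}: 22 + 59 = 81
  {N1, N3} + {N2, N4, N5}: 34 + 59 = 93
  {N2, N3} + {N1, N4, N5}: 43 + 50 = 93
  … (15 splits in total)
Best: vehicle 1 Depot → N1 → Depot = 12; vehicle 2 Depot → N2 → N3 → N5 → N4 → Depot = 59; combined 71.

71 min — the smallest possible combined total.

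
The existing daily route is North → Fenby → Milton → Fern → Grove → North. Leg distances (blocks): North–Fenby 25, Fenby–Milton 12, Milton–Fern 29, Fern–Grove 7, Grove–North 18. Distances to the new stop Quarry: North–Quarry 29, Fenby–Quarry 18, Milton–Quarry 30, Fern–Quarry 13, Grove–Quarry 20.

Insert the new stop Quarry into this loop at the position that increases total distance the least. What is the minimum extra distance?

Insertion cost between consecutive stops i–j is d(i,Quarry) + d(Quarry,j) − d(i,j):
  between North and Fenby: 29 + 18 − 25 = 22
  between Fenby and Milton: 18 + 30 − 12 = 36
  between Milton and Fern: 30 + 13 − 29 = 14
  between Fern and Grove: 13 + 20 − 7 = 26
  between Grove and North: 20 + 29 − 18 = 31
Cheapest insertion is between Milton and Fern, adding 14.
New total = 91 + 14 = 105.

+14 blocks — insert Quarry between Milton and Fern.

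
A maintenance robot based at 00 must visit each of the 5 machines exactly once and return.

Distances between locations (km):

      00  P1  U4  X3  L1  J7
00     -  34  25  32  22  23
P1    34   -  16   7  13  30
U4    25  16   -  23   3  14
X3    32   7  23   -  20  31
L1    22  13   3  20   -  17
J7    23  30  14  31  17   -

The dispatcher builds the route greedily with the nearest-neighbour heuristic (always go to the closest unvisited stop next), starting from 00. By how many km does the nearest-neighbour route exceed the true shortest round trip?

From 00: L1=22, J7=23, U4=25, X3=32, P1=34 → choose L1 (22).
From L1: U4=3, P1=13, J7=17, X3=20 → choose U4 (3).
From U4: J7=14, P1=16, X3=23 → choose J7 (14).
From J7: P1=30, X3=31 → choose P1 (30).
From P1: X3=7 → choose X3 (7).
NN route 00 → L1 → U4 → J7 → P1 → X3 → 00 costs 108.
Optimal: 00 → X3 → P1 → L1 → U4 → J7 → 00 costs 92 (by enumerating all 60 distinct tours).
Excess = 108 − 92 = 16.

The nearest-neighbour route is 16 km longer than optimal.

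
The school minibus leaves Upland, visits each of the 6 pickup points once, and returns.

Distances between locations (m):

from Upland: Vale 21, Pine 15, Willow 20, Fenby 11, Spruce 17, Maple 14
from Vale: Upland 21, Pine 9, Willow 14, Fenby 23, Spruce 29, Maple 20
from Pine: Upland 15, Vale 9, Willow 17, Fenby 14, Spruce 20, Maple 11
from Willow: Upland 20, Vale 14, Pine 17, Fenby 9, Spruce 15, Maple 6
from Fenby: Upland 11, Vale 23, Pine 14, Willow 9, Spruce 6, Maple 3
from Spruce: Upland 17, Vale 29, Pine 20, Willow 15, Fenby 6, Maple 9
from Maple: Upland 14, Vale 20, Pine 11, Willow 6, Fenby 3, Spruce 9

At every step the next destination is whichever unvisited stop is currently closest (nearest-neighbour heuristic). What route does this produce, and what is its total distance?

At Upland the remaining stops are Fenby 11, Maple 14, Pine 15, Spruce 17, Willow 20, Vale 21; go to Fenby.
At Fenby the remaining stops are Maple 3, Spruce 6, Willow 9, Pine 14, Vale 23; go to Maple.
At Maple the remaining stops are Willow 6, Spruce 9, Pine 11, Vale 20; go to Willow.
At Willow the remaining stops are Vale 14, Spruce 15, Pine 17; go to Vale.
At Vale the remaining stops are Pine 9, Spruce 29; go to Pine.
At Pine the remaining stops are Spruce 20; go to Spruce.
Return Spruce→Upland: 17.
Total = 11 + 3 + 6 + 14 + 9 + 20 + 17 = 80.

Total distance 80 m via the nearest-neighbour route Upland → Fenby → Maple → Willow → Vale → Pine → Spruce → Upland.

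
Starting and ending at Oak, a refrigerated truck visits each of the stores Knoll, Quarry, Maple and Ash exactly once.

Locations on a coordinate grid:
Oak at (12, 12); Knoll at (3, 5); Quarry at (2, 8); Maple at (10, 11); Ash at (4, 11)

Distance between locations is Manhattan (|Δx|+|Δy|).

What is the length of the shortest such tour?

There are 12 distinct closed tours to check (reversals are equivalent).
Oak-Knoll-Quarry-Maple-Ash-Oak: 16+4+11+6+9 = 46
Oak-Knoll-Quarry-Ash-Maple-Oak: 16+4+5+6+3 = 34
Oak-Knoll-Maple-Quarry-Ash-Oak: 16+13+11+5+9 = 54
Oak-Knoll-Maple-Ash-Quarry-Oak: 16+13+6+5+14 = 54
Oak-Knoll-Ash-Quarry-Maple-Oak: 16+7+5+11+3 = 42
Oak-Knoll-Ash-Maple-Quarry-Oak: 16+7+6+11+14 = 54
Oak-Quarry-Knoll-Maple-Ash-Oak: 14+4+13+6+9 = 46
Oak-Quarry-Knoll-Ash-Maple-Oak: 14+4+7+6+3 = 34
Oak-Quarry-Maple-Knoll-Ash-Oak: 14+11+13+7+9 = 54
Oak-Quarry-Ash-Knoll-Maple-Oak: 14+5+7+13+3 = 42
Oak-Maple-Knoll-Quarry-Ash-Oak: 3+13+4+5+9 = 34
Oak-Maple-Quarry-Knoll-Ash-Oak: 3+11+4+7+9 = 34
The minimum is 34.
One optimal route: Oak → Knoll → Quarry → Ash → Maple → Oak (or its reverse).

Shortest round trip = 34.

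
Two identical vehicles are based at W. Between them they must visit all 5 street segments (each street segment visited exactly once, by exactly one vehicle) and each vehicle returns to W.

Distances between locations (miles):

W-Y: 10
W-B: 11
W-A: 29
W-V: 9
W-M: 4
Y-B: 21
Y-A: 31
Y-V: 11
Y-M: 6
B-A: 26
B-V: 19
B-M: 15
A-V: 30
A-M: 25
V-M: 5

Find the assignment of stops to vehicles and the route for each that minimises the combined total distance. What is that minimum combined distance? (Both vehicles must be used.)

96 miles — the smallest possible combined total.

Try each way of splitting the stops between the two vehicles (each non-empty) and, for each split, find the best tour for each vehicle:
  {Y} + {B, A, V, M}: 20 + 76 = 96
  {B} + {Y, A, V, M}: 22 + 80 = 102
  {Y, B} + {A, V, M}: 42 + 68 = 110
  {A} + {Y, B, V, M}: 58 + 51 = 109
  {Y, A} + {B, V, M}: 70 + 39 = 109
  {B, A} + {Y, V, M}: 66 + 30 = 96
  … (15 splits in total)
Best: vehicle 1 W → Y → W = 20; vehicle 2 W → B → A → V → M → W = 76; combined 96.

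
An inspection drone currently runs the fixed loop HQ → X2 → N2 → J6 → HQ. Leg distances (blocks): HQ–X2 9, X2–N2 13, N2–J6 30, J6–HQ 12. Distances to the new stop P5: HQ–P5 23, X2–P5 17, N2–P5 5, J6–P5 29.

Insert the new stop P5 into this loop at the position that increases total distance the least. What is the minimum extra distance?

Insertion cost between consecutive stops i–j is d(i,P5) + d(P5,j) − d(i,j):
  between HQ and X2: 23 + 17 − 9 = 31
  between X2 and N2: 17 + 5 − 13 = 9
  between N2 and J6: 5 + 29 − 30 = 4
  between J6 and HQ: 29 + 23 − 12 = 40
Cheapest insertion is between N2 and J6, adding 4.
New total = 64 + 4 = 68.

+4 blocks — insert P5 between N2 and J6.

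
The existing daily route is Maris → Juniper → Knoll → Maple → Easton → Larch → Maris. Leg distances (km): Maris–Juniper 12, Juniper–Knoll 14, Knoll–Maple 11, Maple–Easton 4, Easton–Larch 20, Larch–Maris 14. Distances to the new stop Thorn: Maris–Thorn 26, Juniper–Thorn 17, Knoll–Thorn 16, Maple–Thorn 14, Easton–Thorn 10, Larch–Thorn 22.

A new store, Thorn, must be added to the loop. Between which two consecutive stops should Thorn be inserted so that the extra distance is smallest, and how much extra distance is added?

Adding 12 km by placing Thorn on the Easton–Larch leg.

Insertion cost between consecutive stops i–j is d(i,Thorn) + d(Thorn,j) − d(i,j):
  between Maris and Juniper: 26 + 17 − 12 = 31
  between Juniper and Knoll: 17 + 16 − 14 = 19
  between Knoll and Maple: 16 + 14 − 11 = 19
  between Maple and Easton: 14 + 10 − 4 = 20
  between Easton and Larch: 10 + 22 − 20 = 12
  between Larch and Maris: 22 + 26 − 14 = 34
Cheapest insertion is between Easton and Larch, adding 12.
New total = 75 + 12 = 87.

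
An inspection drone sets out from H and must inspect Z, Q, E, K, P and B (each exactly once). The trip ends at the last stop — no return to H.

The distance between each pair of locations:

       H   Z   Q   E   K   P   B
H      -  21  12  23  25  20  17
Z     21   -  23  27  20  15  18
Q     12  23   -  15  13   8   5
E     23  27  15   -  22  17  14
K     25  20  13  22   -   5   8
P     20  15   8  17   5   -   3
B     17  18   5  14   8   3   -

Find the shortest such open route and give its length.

There are 6! = 720 possible orderings.
H → Z → Q → E → K → P → B: 21+23+15+22+5+3 = 89
H → Z → Q → E → K → B → P: 21+23+15+22+8+3 = 92
H → Z → Q → E → P → K → B: 21+23+15+17+5+8 = 89
H → Z → Q → E → P → B → K: 21+23+15+17+3+8 = 87
H → Z → Q → E → B → K → P: 21+23+15+14+8+5 = 86
H → Z → Q → E → B → P → K: 21+23+15+14+3+5 = 81
H → Z → Q → K → E → P → B: 21+23+13+22+17+3 = 99
H → Z → Q → K → E → B → P: 21+23+13+22+14+3 = 96
… (712 more)
H → Z → K → P → B → Q → E: 21+20+5+3+5+15 = 69  ← best
The minimum is 69.
One shortest path: H → Z → K → P → B → Q → E.

69 — the minimum one-way total.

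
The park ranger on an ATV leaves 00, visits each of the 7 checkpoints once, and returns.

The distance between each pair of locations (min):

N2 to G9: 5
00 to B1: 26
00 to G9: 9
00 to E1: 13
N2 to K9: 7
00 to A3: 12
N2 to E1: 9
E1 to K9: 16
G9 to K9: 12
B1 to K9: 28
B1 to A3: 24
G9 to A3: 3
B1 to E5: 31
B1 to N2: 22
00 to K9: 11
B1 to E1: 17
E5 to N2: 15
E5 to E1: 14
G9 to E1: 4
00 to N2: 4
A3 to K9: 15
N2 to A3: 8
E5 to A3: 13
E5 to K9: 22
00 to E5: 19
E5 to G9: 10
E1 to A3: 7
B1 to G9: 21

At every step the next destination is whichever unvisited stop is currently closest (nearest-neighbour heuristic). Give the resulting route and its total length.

At 00 the remaining stops are N2 4, G9 9, K9 11, A3 12, E1 13, E5 19, B1 26; go to N2.
At N2 the remaining stops are G9 5, K9 7, A3 8, E1 9, E5 15, B1 22; go to G9.
At G9 the remaining stops are A3 3, E1 4, E5 10, K9 12, B1 21; go to A3.
At A3 the remaining stops are E1 7, E5 13, K9 15, B1 24; go to E1.
At E1 the remaining stops are E5 14, K9 16, B1 17; go to E5.
At E5 the remaining stops are K9 22, B1 31; go to K9.
At K9 the remaining stops are B1 28; go to B1.
Return B1→00: 26.
Total = 4 + 5 + 3 + 7 + 14 + 22 + 28 + 26 = 109.

Total distance 109 min via the nearest-neighbour route 00 → N2 → G9 → A3 → E1 → E5 → K9 → B1 → 00.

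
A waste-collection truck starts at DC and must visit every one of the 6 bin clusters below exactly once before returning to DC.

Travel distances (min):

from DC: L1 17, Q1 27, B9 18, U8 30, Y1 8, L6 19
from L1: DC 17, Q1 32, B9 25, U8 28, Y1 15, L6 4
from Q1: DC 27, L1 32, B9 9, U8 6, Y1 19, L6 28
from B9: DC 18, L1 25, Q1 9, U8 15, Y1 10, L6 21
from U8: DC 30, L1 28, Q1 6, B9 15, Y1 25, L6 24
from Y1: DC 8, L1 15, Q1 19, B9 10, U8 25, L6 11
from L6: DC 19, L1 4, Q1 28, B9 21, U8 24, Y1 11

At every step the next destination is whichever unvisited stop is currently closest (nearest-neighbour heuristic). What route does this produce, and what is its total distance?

At DC the remaining stops are Y1 8, L1 17, B9 18, L6 19, Q1 27, U8 30; go to Y1.
At Y1 the remaining stops are B9 10, L6 11, L1 15, Q1 19, U8 25; go to B9.
At B9 the remaining stops are Q1 9, U8 15, L6 21, L1 25; go to Q1.
At Q1 the remaining stops are U8 6, L6 28, L1 32; go to U8.
At U8 the remaining stops are L6 24, L1 28; go to L6.
At L6 the remaining stops are L1 4; go to L1.
Return L1→DC: 17.
Total = 8 + 10 + 9 + 6 + 24 + 4 + 17 = 78.

Nearest-neighbour total = 78 min; route DC → Y1 → B9 → Q1 → U8 → L6 → L1 → DC.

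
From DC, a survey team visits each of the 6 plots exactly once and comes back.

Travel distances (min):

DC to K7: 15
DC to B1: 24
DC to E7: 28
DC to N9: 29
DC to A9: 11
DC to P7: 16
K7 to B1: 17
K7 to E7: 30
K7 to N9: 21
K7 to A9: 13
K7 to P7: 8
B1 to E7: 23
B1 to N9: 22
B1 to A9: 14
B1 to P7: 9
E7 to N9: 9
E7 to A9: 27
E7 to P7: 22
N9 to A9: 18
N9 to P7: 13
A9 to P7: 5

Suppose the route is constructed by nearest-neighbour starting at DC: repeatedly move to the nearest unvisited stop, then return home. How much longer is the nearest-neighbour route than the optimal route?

7 min longer than the optimal tour.

DC: A9=11, K7=15, P7=16, B1=24, E7=28, N9=29 ⇒ A9
A9: P7=5, K7=13, B1=14, N9=18, E7=27 ⇒ P7
P7: K7=8, B1=9, N9=13, E7=22 ⇒ K7
K7: B1=17, N9=21, E7=30 ⇒ B1
B1: N9=22, E7=23 ⇒ N9
N9: E7=9 ⇒ E7
NN route DC → A9 → P7 → K7 → B1 → N9 → E7 → DC costs 100.
Optimal: DC → K7 → B1 → E7 → N9 → P7 → A9 → DC costs 93 (by enumerating all 360 distinct tours).
Excess = 100 − 93 = 7.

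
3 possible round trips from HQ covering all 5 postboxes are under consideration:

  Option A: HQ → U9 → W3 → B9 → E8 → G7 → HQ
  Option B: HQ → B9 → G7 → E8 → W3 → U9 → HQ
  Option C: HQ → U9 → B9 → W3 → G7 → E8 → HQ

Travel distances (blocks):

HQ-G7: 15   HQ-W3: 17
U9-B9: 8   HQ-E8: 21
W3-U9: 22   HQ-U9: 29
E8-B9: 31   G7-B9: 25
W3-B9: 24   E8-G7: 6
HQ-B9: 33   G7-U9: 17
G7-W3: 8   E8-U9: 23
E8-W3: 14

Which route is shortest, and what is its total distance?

Option A: 29 + 22 + 24 + 31 + 6 + 15 = 127
Option B: 33 + 25 + 6 + 14 + 22 + 29 = 129
Option C: 29 + 8 + 24 + 8 + 6 + 21 = 96

Shortest is Option C, total 96 blocks.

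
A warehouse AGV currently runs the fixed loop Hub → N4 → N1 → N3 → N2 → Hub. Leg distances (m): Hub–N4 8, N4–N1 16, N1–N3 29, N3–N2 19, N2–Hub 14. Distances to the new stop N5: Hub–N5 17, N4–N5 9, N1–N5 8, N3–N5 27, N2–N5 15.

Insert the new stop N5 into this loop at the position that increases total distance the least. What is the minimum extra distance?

+1 m — insert N5 between N4 and N1.

Insertion cost between consecutive stops i–j is d(i,N5) + d(N5,j) − d(i,j):
  between Hub and N4: 17 + 9 − 8 = 18
  between N4 and N1: 9 + 8 − 16 = 1
  between N1 and N3: 8 + 27 − 29 = 6
  between N3 and N2: 27 + 15 − 19 = 23
  between N2 and Hub: 15 + 17 − 14 = 18
Cheapest insertion is between N4 and N1, adding 1.
New total = 86 + 1 = 87.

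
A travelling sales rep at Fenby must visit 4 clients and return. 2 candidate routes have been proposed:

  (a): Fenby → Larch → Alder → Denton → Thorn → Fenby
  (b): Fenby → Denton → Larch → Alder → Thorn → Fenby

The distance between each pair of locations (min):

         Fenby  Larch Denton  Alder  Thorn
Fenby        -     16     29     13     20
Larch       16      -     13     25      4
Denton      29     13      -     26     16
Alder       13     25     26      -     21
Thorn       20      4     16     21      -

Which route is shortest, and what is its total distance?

(a): 16 + 25 + 26 + 16 + 20 = 103
(b): 29 + 13 + 25 + 21 + 20 = 108

103 min — (a) is the shortest.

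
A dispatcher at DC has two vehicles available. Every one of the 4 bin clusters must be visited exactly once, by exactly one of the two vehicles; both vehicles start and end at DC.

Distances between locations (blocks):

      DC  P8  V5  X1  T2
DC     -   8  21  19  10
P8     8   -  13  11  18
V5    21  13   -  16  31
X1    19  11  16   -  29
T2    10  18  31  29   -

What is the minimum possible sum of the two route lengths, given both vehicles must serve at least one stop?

76 blocks — the smallest possible combined total.

Try each way of splitting the stops between the two vehicles (each non-empty) and, for each split, find the best tour for each vehicle:
  {P8} + {V5, X1, T2}: 16 + 76 = 92
  {V5} + {P8, X1, T2}: 42 + 58 = 100
  {P8, V5} + {X1, T2}: 42 + 58 = 100
  {X1} + {P8, V5, T2}: 38 + 62 = 100
  {P8, X1} + {V5, T2}: 38 + 62 = 100
  {V5, X1} + {P8, T2}: 56 + 36 = 92
  … (7 splits in total)
  {P8, V5, X1} + {T2}: 56 + 20 = 76  ← best
Best: vehicle 1 DC → P8 → V5 → X1 → DC = 56; vehicle 2 DC → T2 → DC = 20; combined 76.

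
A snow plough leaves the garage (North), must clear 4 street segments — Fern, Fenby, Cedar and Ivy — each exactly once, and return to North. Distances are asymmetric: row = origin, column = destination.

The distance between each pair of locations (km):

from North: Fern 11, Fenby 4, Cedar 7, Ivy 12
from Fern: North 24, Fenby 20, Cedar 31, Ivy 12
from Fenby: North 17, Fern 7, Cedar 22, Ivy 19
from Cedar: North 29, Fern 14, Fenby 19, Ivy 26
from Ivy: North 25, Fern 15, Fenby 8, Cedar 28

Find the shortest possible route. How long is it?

North → Fern → Fenby → Cedar → Ivy → North: 11+20+22+26+25 = 104
North → Fern → Fenby → Ivy → Cedar → North: 11+20+19+28+29 = 107
North → Fern → Cedar → Fenby → Ivy → North: 11+31+19+19+25 = 105
North → Fern → Cedar → Ivy → Fenby → North: 11+31+26+8+17 = 93
North → Fern → Ivy → Fenby → Cedar → North: 11+12+8+22+29 = 82
North → Fern → Ivy → Cedar → Fenby → North: 11+12+28+19+17 = 87
North → Fenby → Fern → Cedar → Ivy → North: 4+7+31+26+25 = 93
North → Fenby → Fern → Ivy → Cedar → North: 4+7+12+28+29 = 80
North → Fenby → Cedar → Fern → Ivy → North: 4+22+14+12+25 = 77
North → Fenby → Cedar → Ivy → Fern → North: 4+22+26+15+24 = 91
North → Fenby → Ivy → Fern → Cedar → North: 4+19+15+31+29 = 98
North → Fenby → Ivy → Cedar → Fern → North: 4+19+28+14+24 = 89
North → Cedar → Fern → Fenby → Ivy → North: 7+14+20+19+25 = 85
North → Cedar → Fern → Ivy → Fenby → North: 7+14+12+8+17 = 58
… (10 more)
The minimum is 58.
One optimal route: North → Cedar → Fern → Ivy → Fenby → North.

Shortest round trip = 58 km.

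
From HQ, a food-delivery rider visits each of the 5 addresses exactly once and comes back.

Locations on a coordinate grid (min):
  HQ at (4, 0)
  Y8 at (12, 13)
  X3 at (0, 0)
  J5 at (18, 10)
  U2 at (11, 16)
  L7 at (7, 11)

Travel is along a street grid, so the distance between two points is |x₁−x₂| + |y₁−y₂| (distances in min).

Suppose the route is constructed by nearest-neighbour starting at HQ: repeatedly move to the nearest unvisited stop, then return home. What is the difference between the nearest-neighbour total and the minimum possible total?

HQ: X3=4, L7=14, Y8=21, U2=23, J5=24 ⇒ X3
X3: L7=18, Y8=25, U2=27, J5=28 ⇒ L7
L7: Y8=7, U2=9, J5=12 ⇒ Y8
Y8: U2=4, J5=9 ⇒ U2
U2: J5=13 ⇒ J5
NN route HQ → X3 → L7 → Y8 → U2 → J5 → HQ costs 70.
Optimal: HQ → X3 → J5 → Y8 → U2 → L7 → HQ costs 68 (by enumerating all 60 distinct tours).
Excess = 70 − 68 = 2.

The nearest-neighbour route is 2 min longer than optimal.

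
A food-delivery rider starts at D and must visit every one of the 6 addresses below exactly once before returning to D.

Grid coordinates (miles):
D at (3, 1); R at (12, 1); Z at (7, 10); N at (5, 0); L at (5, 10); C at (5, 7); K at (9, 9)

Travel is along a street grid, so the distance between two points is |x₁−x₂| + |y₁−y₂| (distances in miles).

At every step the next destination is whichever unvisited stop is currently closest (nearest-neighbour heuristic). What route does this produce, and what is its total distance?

Nearest-neighbour total = 38 miles; route D → N → C → L → Z → K → R → D.

From D: distances to unvisited — N=3, C=8, R=9, L=11, Z=13, K=14. Nearest is N (3).
From N: distances to unvisited — C=7, R=8, L=10, Z=12, K=13. Nearest is C (7).
From C: distances to unvisited — L=3, Z=5, K=6, R=13. Nearest is L (3).
From L: distances to unvisited — Z=2, K=5, R=16. Nearest is Z (2).
From Z: distances to unvisited — K=3, R=14. Nearest is K (3).
From K: distances to unvisited — R=11. Nearest is R (11).
Return R→D: 9.
Total = 3 + 7 + 3 + 2 + 3 + 11 + 9 = 38.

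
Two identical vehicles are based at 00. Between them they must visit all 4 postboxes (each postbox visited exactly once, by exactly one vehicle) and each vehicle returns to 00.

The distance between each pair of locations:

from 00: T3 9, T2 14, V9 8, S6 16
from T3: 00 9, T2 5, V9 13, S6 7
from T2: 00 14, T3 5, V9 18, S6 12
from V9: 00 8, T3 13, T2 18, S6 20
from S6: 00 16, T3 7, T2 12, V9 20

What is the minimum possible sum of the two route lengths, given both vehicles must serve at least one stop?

58 — the smallest possible combined total.

There are 2^3 − 1 = 7 ways to divide the 4 stops into two non-empty groups. For each, the best each vehicle can do is its own shortest tour through its group:
  {T3} + {T2, V9, S6}: 18 + 54 = 72
  {T2} + {T3, V9, S6}: 28 + 44 = 72
  {T3, T2} + {V9, S6}: 28 + 44 = 72
  {V9} + {T3, T2, S6}: 16 + 42 = 58
  {T3, V9} + {T2, S6}: 30 + 42 = 72
  {T2, V9} + {T3, S6}: 40 + 32 = 72
  … (7 splits in total)
Best: vehicle 1 00 → V9 → 00 = 16; vehicle 2 00 → T3 → T2 → S6 → 00 = 42; combined 58.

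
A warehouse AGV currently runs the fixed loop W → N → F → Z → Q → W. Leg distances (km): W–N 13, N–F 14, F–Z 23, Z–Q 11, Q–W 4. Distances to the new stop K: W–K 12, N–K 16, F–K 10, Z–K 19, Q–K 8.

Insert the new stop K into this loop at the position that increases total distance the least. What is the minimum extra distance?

Insertion cost between consecutive stops i–j is d(i,K) + d(K,j) − d(i,j):
  between W and N: 12 + 16 − 13 = 15
  between N and F: 16 + 10 − 14 = 12
  between F and Z: 10 + 19 − 23 = 6
  between Z and Q: 19 + 8 − 11 = 16
  between Q and W: 8 + 12 − 4 = 16
Cheapest insertion is between F and Z, adding 6.
New total = 65 + 6 = 71.

+6 km — insert K between F and Z.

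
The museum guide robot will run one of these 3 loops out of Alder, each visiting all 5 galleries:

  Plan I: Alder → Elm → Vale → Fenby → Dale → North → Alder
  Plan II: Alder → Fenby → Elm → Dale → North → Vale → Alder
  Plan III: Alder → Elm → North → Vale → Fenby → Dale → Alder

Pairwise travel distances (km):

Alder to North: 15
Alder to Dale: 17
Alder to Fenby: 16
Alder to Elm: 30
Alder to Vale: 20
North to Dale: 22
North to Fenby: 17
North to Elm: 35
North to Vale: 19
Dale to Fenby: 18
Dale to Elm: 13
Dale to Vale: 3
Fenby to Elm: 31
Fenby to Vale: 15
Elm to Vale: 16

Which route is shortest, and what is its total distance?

Shortest is Plan I, total 116 km.

Plan I: 30 + 16 + 15 + 18 + 22 + 15 = 116
Plan II: 16 + 31 + 13 + 22 + 19 + 20 = 121
Plan III: 30 + 35 + 19 + 15 + 18 + 17 = 134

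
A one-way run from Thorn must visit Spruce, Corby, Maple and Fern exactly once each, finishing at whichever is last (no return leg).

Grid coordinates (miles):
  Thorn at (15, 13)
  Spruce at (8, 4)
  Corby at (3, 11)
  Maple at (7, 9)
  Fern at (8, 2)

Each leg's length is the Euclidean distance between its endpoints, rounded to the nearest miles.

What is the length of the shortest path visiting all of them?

There are 4! = 24 possible orderings.
Thorn - Spruce - Corby - Maple - Fern: 11+9+4+7 = 31
Thorn - Spruce - Corby - Fern - Maple: 11+9+10+7 = 37
Thorn - Spruce - Maple - Corby - Fern: 11+5+4+10 = 30
Thorn - Spruce - Maple - Fern - Corby: 11+5+7+10 = 33
Thorn - Spruce - Fern - Corby - Maple: 11+2+10+4 = 27
Thorn - Spruce - Fern - Maple - Corby: 11+2+7+4 = 24
Thorn - Corby - Spruce - Maple - Fern: 12+9+5+7 = 33
Thorn - Corby - Spruce - Fern - Maple: 12+9+2+7 = 30
Thorn - Corby - Maple - Spruce - Fern: 12+4+5+2 = 23
Thorn - Corby - Maple - Fern - Spruce: 12+4+7+2 = 25
Thorn - Corby - Fern - Spruce - Maple: 12+10+2+5 = 29
Thorn - Corby - Fern - Maple - Spruce: 12+10+7+5 = 34
Thorn - Maple - Spruce - Corby - Fern: 9+5+9+10 = 33
Thorn - Maple - Spruce - Fern - Corby: 9+5+2+10 = 26
… (10 more)
The minimum is 23.
One shortest path: Thorn → Corby → Maple → Spruce → Fern.

Shortest open route: 23 miles.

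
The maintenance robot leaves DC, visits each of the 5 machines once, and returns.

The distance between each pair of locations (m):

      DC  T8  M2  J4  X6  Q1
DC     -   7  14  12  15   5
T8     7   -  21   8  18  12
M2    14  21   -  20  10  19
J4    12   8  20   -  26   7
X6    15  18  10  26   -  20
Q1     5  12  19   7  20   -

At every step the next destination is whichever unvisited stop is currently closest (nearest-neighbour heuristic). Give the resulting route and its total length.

Total distance 62 m via the nearest-neighbour route DC → Q1 → J4 → T8 → X6 → M2 → DC.

From DC: distances to unvisited — Q1=5, T8=7, J4=12, M2=14, X6=15. Nearest is Q1 (5).
From Q1: distances to unvisited — J4=7, T8=12, M2=19, X6=20. Nearest is J4 (7).
From J4: distances to unvisited — T8=8, M2=20, X6=26. Nearest is T8 (8).
From T8: distances to unvisited — X6=18, M2=21. Nearest is X6 (18).
From X6: distances to unvisited — M2=10. Nearest is M2 (10).
Return M2→DC: 14.
Total = 5 + 7 + 8 + 18 + 10 + 14 = 62.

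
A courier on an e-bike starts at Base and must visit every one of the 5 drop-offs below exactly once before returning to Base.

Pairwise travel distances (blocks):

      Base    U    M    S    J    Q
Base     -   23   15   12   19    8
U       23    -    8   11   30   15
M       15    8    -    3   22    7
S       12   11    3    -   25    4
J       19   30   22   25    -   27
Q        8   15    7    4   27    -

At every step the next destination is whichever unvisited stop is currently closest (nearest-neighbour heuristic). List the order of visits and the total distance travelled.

From Base: distances to unvisited — Q=8, S=12, M=15, J=19, U=23. Nearest is Q (8).
From Q: distances to unvisited — S=4, M=7, U=15, J=27. Nearest is S (4).
From S: distances to unvisited — M=3, U=11, J=25. Nearest is M (3).
From M: distances to unvisited — U=8, J=22. Nearest is U (8).
From U: distances to unvisited — J=30. Nearest is J (30).
Return J→Base: 19.
Total = 8 + 4 + 3 + 8 + 30 + 19 = 72.

Total distance 72 blocks via the nearest-neighbour route Base → Q → S → M → U → J → Base.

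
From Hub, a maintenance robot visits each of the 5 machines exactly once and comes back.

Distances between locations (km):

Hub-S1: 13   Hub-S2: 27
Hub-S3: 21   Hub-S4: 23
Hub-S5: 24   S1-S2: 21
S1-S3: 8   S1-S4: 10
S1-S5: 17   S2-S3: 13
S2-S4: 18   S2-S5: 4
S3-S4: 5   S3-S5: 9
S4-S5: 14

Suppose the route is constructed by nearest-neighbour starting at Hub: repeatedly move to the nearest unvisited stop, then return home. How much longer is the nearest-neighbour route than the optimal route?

Excess over optimum: 3 km.

Hub: S1=13, S3=21, S4=23, S5=24, S2=27 ⇒ S1
S1: S3=8, S4=10, S5=17, S2=21 ⇒ S3
S3: S4=5, S5=9, S2=13 ⇒ S4
S4: S5=14, S2=18 ⇒ S5
S5: S2=4 ⇒ S2
NN route Hub → S1 → S3 → S4 → S5 → S2 → Hub costs 71.
Optimal: Hub → S1 → S4 → S3 → S5 → S2 → Hub costs 68 (by enumerating all 60 distinct tours).
Excess = 71 − 68 = 3.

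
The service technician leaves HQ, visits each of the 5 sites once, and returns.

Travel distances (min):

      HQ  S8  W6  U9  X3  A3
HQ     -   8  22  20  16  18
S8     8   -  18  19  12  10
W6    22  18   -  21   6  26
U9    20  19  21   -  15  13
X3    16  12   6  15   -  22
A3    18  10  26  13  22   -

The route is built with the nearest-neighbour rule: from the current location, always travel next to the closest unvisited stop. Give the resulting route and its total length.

HQ → [S8:8 / X3:16 / A3:18 / U9:20 / W6:22] → S8 (8)
S8 → [A3:10 / X3:12 / W6:18 / U9:19] → A3 (10)
A3 → [U9:13 / X3:22 / W6:26] → U9 (13)
U9 → [X3:15 / W6:21] → X3 (15)
X3 → [W6:6] → W6 (6)
Return W6→HQ: 22.
Total = 8 + 10 + 13 + 15 + 6 + 22 = 74.

74 min along HQ → S8 → A3 → U9 → X3 → W6 → HQ.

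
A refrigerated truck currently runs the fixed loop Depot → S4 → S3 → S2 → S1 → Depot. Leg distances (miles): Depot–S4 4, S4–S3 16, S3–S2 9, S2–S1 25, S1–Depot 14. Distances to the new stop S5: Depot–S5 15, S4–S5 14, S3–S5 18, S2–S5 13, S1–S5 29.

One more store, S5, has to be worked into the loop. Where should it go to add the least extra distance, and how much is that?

Insertion cost between consecutive stops i–j is d(i,S5) + d(S5,j) − d(i,j):
  between Depot and S4: 15 + 14 − 4 = 25
  between S4 and S3: 14 + 18 − 16 = 16
  between S3 and S2: 18 + 13 − 9 = 22
  between S2 and S1: 13 + 29 − 25 = 17
  between S1 and Depot: 29 + 15 − 14 = 30
Cheapest insertion is between S4 and S3, adding 16.
New total = 68 + 16 = 84.

+16 miles — insert S5 between S4 and S3.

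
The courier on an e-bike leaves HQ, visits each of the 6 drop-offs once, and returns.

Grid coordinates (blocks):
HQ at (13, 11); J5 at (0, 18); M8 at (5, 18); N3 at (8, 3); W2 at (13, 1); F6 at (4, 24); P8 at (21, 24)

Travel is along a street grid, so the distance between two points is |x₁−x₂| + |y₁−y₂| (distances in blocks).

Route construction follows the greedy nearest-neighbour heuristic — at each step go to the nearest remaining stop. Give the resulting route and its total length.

From HQ: distances to unvisited — W2=10, N3=13, M8=15, J5=20, P8=21, F6=22. Nearest is W2 (10).
From W2: distances to unvisited — N3=7, M8=25, J5=30, P8=31, F6=32. Nearest is N3 (7).
From N3: distances to unvisited — M8=18, J5=23, F6=25, P8=34. Nearest is M8 (18).
From M8: distances to unvisited — J5=5, F6=7, P8=22. Nearest is J5 (5).
From J5: distances to unvisited — F6=10, P8=27. Nearest is F6 (10).
From F6: distances to unvisited — P8=17. Nearest is P8 (17).
Return P8→HQ: 21.
Total = 10 + 7 + 18 + 5 + 10 + 17 + 21 = 88.

Total distance 88 blocks via the nearest-neighbour route HQ → W2 → N3 → M8 → J5 → F6 → P8 → HQ.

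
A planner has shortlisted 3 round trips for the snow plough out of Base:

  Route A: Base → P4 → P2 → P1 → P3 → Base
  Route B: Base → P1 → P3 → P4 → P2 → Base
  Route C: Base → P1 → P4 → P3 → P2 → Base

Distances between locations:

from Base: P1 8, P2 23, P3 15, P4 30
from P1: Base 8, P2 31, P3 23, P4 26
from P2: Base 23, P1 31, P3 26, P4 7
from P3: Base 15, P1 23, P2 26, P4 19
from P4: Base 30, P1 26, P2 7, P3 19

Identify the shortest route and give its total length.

80 — Route B is the shortest.

Route A: 30 + 7 + 31 + 23 + 15 = 106
Route B: 8 + 23 + 19 + 7 + 23 = 80
Route C: 8 + 26 + 19 + 26 + 23 = 102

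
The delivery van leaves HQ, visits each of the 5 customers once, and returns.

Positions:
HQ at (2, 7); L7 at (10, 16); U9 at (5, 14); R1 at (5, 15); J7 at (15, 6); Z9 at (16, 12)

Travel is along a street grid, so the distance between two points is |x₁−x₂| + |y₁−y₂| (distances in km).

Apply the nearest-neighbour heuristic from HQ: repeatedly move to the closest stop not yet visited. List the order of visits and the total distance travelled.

Total distance 48 km via the nearest-neighbour route HQ → U9 → R1 → L7 → Z9 → J7 → HQ.

At HQ the remaining stops are U9 10, R1 11, J7 14, L7 17, Z9 19; go to U9.
At U9 the remaining stops are R1 1, L7 7, Z9 13, J7 18; go to R1.
At R1 the remaining stops are L7 6, Z9 14, J7 19; go to L7.
At L7 the remaining stops are Z9 10, J7 15; go to Z9.
At Z9 the remaining stops are J7 7; go to J7.
Return J7→HQ: 14.
Total = 10 + 1 + 6 + 10 + 7 + 14 = 48.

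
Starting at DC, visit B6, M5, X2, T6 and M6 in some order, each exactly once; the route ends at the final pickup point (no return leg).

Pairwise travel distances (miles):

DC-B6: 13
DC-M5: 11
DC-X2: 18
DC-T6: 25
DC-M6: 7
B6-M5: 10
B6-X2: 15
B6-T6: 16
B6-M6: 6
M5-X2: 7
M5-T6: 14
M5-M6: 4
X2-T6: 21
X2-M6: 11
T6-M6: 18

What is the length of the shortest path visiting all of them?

There are 5! = 120 possible orderings.
DC → B6 → M5 → X2 → T6 → M6: 13+10+7+21+18 = 69
DC → B6 → M5 → X2 → M6 → T6: 13+10+7+11+18 = 59
DC → B6 → M5 → T6 → X2 → M6: 13+10+14+21+11 = 69
DC → B6 → M5 → T6 → M6 → X2: 13+10+14+18+11 = 66
DC → B6 → M5 → M6 → X2 → T6: 13+10+4+11+21 = 59
DC → B6 → M5 → M6 → T6 → X2: 13+10+4+18+21 = 66
DC → B6 → X2 → M5 → T6 → M6: 13+15+7+14+18 = 67
DC → B6 → X2 → M5 → M6 → T6: 13+15+7+4+18 = 57
DC → B6 → X2 → T6 → M5 → M6: 13+15+21+14+4 = 67
DC → B6 → X2 → T6 → M6 → M5: 13+15+21+18+4 = 71
DC → B6 → X2 → M6 → M5 → T6: 13+15+11+4+14 = 57
DC → B6 → X2 → M6 → T6 → M5: 13+15+11+18+14 = 71
DC → B6 → T6 → M5 → X2 → M6: 13+16+14+7+11 = 61
DC → B6 → T6 → M5 → M6 → X2: 13+16+14+4+11 = 58
… (106 more)
DC → M6 → B6 → X2 → M5 → T6: 7+6+15+7+14 = 49  ← best
The minimum is 49.
One shortest path: DC → M6 → B6 → X2 → M5 → T6.

49 miles — the minimum one-way total.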